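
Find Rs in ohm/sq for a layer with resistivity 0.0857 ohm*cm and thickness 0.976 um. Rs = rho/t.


Step 1: Convert thickness to cm: t = 0.976 um = 9.7600e-05 cm
Step 2: Rs = rho / t = 0.0857 / 9.7600e-05
Step 3: Rs = 878.1 ohm/sq

878.1


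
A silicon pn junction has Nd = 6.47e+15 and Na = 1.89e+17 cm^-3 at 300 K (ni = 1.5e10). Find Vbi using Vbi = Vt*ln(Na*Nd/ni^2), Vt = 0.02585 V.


Step 1: Compute Na*Nd/ni^2 = 1.89e+17 * 6.47e+15 / (1.5e10)^2 = 5.4348e+12
Step 2: ln(5.4348e+12) = 29.3238
Step 3: Vbi = 0.02585 * 29.3238 = 0.758 V

0.758


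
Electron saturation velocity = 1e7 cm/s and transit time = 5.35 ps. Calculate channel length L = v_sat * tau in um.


Step 1: tau in seconds = 5.35 ps * 1e-12 = 5.3500e-12 s
Step 2: L = v_sat * tau = 1e7 * 5.3500e-12 = 5.3500e-05 cm
Step 3: L in um = 5.3500e-05 * 1e4 = 0.535 um

0.535


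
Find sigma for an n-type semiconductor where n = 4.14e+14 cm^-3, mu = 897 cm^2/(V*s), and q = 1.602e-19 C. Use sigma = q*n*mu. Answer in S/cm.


Step 1: sigma = q * n * mu
Step 2: sigma = 1.602e-19 * 4.14e+14 * 897
Step 3: sigma = 5.949e-02 S/cm

5.949e-02


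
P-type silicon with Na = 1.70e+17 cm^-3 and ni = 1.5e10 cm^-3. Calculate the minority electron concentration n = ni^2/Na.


Step 1: Majority hole concentration p ≈ Na = 1.70e+17 cm^-3
Step 2: n = ni^2 / Na = (1.5e10)^2 / 1.70e+17
Step 3: n = 1.32e+03 cm^-3

1.32e+03


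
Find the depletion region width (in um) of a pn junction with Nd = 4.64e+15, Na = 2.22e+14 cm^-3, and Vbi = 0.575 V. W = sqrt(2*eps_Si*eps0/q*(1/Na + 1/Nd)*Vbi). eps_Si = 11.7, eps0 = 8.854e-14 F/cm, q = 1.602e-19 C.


Step 1: 1/Na + 1/Nd = 1/2.22e+14 + 1/4.64e+15 = 4.72002e-15
Step 2: 2*eps*eps0/q = 2*11.7*8.854e-14/1.602e-19 = 1.293281e+07
Step 3: W^2 = 1.293281e+07 * 4.72002e-15 * 0.575 = 3.50998e-08
Step 4: W = sqrt(3.50998e-08) = 1.873e-04 cm = 1.873 um

1.873


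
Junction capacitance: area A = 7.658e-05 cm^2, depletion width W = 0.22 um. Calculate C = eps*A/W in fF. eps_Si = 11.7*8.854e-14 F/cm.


Step 1: eps_Si = 11.7 * 8.854e-14 = 1.035918e-12 F/cm
Step 2: W in cm = 0.22 * 1e-4 = 2.20e-05 cm
Step 3: C = 1.035918e-12 * 7.658e-05 / 2.20e-05 = 3.605936e-12 F
Step 4: C = 3605.94 fF

3605.94


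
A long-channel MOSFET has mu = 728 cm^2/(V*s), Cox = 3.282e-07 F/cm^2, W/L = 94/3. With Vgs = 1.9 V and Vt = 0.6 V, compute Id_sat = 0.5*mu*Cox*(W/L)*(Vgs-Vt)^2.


Step 1: Overdrive voltage Vov = Vgs - Vt = 1.9 - 0.6 = 1.3 V
Step 2: W/L = 94/3 = 31.3333
Step 3: Id = 0.5 * 728 * 3.282e-07 * 31.3333 * 1.3^2
Step 4: Id = 6.33e-03 A

6.33e-03


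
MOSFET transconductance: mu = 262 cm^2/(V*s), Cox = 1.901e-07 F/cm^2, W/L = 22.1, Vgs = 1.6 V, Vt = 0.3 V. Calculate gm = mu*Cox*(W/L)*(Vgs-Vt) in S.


Step 1: Vov = Vgs - Vt = 1.6 - 0.3 = 1.3 V
Step 2: gm = mu * Cox * (W/L) * Vov
Step 3: gm = 262 * 1.901e-07 * 22.1 * 1.3 = 1.43e-03 S

1.43e-03


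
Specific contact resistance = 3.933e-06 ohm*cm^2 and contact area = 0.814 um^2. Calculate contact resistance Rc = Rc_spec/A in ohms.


Step 1: Convert area to cm^2: 0.814 um^2 = 8.1400e-09 cm^2
Step 2: Rc = Rc_spec / A = 3.933e-06 / 8.1400e-09
Step 3: Rc = 4.83e+02 ohms

4.83e+02


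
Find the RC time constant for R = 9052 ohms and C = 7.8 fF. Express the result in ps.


Step 1: tau = R * C
Step 2: tau = 9052 * 7.8 fF = 9052 * 7.8e-15 F
Step 3: tau = 7.06056e-11 s = 70.6056 ps

70.6056


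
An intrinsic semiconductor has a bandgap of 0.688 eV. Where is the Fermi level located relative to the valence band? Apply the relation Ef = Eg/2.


Step 1: For an intrinsic semiconductor, the Fermi level sits at midgap.
Step 2: Ef = Eg / 2 = 0.688 / 2 = 0.344 eV

0.344


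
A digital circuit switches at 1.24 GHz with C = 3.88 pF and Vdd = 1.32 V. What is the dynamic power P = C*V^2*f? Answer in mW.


Step 1: V^2 = 1.32^2 = 1.7424 V^2
Step 2: P = C*V^2*f = 3.88e-12 F * 1.7424 * 1.24e9 Hz
Step 3: P = 8.38303488e-03 W
Step 4: P = 8.383 mW

8.383


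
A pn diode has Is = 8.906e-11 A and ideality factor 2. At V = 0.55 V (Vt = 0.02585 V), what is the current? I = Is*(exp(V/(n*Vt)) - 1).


Step 1: V/(n*Vt) = 0.55/(2*0.02585) = 10.6383
Step 2: exp(10.6383) = 4.1702e+04
Step 3: I = 8.906e-11 * (4.1702e+04 - 1) = 3.71e-06 A

3.71e-06


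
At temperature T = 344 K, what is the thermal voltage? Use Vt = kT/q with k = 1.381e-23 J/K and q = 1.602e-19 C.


Step 1: kT = 1.381e-23 * 344 = 4.75064e-21 J
Step 2: Vt = kT/q = 4.75064e-21 / 1.602e-19
Step 3: Vt = 0.02965 V

0.02965


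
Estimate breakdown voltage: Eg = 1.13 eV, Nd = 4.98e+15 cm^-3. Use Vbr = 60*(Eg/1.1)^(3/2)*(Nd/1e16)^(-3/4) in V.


Step 1: Eg/1.1 = 1.13/1.1 = 1.027273
Step 2: (Eg/1.1)^1.5 = 1.027273^1.5 = 1.041187
Step 3: (Nd/1e16)^(-0.75) = (0.498)^(-0.75) = 1.686856
Step 4: Vbr = 60 * 1.041187 * 1.686856 = 105.4 V

105.4


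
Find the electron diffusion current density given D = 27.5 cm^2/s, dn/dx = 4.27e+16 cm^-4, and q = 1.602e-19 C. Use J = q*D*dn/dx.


Step 1: J = q * D * (dn/dx)
Step 2: J = 1.602e-19 * 27.5 * 4.27e+16
Step 3: J = 1.88e-01 A/cm^2

1.88e-01


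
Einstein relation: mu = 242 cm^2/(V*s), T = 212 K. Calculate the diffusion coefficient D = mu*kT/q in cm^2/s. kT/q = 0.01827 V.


Step 1: D = mu * (kT/q)
Step 2: D = 242 * 0.01827
Step 3: D = 4.42 cm^2/s

4.42


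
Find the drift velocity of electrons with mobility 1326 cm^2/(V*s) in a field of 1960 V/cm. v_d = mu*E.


Step 1: v_d = mu * E
Step 2: v_d = 1326 * 1960 = 2598960
Step 3: v_d = 2.60e+06 cm/s

2.60e+06


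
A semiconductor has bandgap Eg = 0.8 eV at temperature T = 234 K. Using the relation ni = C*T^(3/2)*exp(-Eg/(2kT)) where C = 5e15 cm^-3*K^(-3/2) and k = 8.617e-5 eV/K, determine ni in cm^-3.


Step 1: Compute kT = 8.617e-5 * 234 = 0.02016378 eV
Step 2: Exponent = -Eg/(2kT) = -0.8/(2*0.02016378) = -19.83755
Step 3: T^(3/2) = 234^1.5 = 3579.51
Step 4: ni = 5e15 * 3579.51 * exp(-19.83755) = 4.34e+10 cm^-3

4.34e+10


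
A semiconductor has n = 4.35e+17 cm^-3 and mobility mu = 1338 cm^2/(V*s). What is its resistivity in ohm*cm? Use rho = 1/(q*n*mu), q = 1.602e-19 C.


Step 1: sigma = q * n * mu = 1.602e-19 * 4.35e+17 * 1338 = 9.32412e+01 S/cm
Step 2: rho = 1 / sigma = 1 / 9.32412e+01 = 0.01072 ohm*cm

0.01072


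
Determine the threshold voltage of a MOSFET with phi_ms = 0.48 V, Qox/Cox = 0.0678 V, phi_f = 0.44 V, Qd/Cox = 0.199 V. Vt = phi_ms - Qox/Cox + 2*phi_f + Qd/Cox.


Step 1: Vt = phi_ms - Qox/Cox + 2*phi_f + Qd/Cox
Step 2: Vt = 0.48 - 0.0678 + 2*0.44 + 0.199
Step 3: Vt = 0.48 - 0.0678 + 0.88 + 0.199
Step 4: Vt = 1.4912 V

1.4912


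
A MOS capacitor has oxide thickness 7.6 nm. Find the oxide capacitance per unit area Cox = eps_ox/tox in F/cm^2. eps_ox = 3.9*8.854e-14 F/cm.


Step 1: eps_ox = 3.9 * 8.854e-14 = 3.45306e-13 F/cm
Step 2: tox in cm = 7.6 nm * 1e-7 = 7.6000e-07 cm
Step 3: Cox = 3.45306e-13 / 7.6000e-07 = 4.54e-07 F/cm^2

4.54e-07


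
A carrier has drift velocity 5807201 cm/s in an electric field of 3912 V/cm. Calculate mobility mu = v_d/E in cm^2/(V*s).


Step 1: mu = v_d / E
Step 2: mu = 5807201 / 3912
Step 3: mu = 1484.46 cm^2/(V*s)

1484.46


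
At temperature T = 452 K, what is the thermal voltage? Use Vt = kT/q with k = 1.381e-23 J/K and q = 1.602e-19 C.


Step 1: kT = 1.381e-23 * 452 = 6.24212e-21 J
Step 2: Vt = kT/q = 6.24212e-21 / 1.602e-19
Step 3: Vt = 0.03896 V

0.03896


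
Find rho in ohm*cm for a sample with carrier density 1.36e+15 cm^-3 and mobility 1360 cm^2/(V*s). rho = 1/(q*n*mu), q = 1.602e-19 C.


Step 1: sigma = q * n * mu = 1.602e-19 * 1.36e+15 * 1360 = 2.96306e-01 S/cm
Step 2: rho = 1 / sigma = 1 / 2.96306e-01 = 3.375 ohm*cm

3.375


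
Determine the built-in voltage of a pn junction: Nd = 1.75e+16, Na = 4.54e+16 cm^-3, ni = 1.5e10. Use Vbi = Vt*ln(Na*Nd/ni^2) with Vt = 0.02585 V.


Step 1: Compute Na*Nd/ni^2 = 4.54e+16 * 1.75e+16 / (1.5e10)^2 = 3.5311e+12
Step 2: ln(3.5311e+12) = 28.8926
Step 3: Vbi = 0.02585 * 28.8926 = 0.747 V

0.747


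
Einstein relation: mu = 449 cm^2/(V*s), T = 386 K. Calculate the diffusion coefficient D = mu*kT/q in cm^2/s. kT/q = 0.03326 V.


Step 1: D = mu * (kT/q)
Step 2: D = 449 * 0.03326
Step 3: D = 14.93 cm^2/s

14.93


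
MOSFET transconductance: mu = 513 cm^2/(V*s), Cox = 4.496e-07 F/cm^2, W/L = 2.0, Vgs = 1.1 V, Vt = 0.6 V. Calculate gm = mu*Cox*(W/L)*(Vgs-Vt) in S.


Step 1: Vov = Vgs - Vt = 1.1 - 0.6 = 0.5 V
Step 2: gm = mu * Cox * (W/L) * Vov
Step 3: gm = 513 * 4.496e-07 * 2.0 * 0.5 = 2.31e-04 S

2.31e-04


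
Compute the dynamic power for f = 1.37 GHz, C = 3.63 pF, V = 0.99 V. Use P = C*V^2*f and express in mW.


Step 1: V^2 = 0.99^2 = 0.9801 V^2
Step 2: P = C*V^2*f = 3.63e-12 F * 0.9801 * 1.37e9 Hz
Step 3: P = 4.87413531e-03 W
Step 4: P = 4.874 mW

4.874


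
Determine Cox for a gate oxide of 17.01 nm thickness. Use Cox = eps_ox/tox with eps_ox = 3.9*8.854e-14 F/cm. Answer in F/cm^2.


Step 1: eps_ox = 3.9 * 8.854e-14 = 3.45306e-13 F/cm
Step 2: tox in cm = 17.01 nm * 1e-7 = 1.7010e-06 cm
Step 3: Cox = 3.45306e-13 / 1.7010e-06 = 2.03e-07 F/cm^2

2.03e-07


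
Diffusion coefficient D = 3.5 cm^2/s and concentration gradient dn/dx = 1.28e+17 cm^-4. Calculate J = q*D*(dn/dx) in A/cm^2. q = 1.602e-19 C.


Step 1: J = q * D * (dn/dx)
Step 2: J = 1.602e-19 * 3.5 * 1.28e+17
Step 3: J = 7.18e-02 A/cm^2

7.18e-02


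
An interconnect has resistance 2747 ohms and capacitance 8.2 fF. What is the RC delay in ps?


Step 1: tau = R * C
Step 2: tau = 2747 * 8.2 fF = 2747 * 8.2e-15 F
Step 3: tau = 2.25254e-11 s = 22.5254 ps

22.5254


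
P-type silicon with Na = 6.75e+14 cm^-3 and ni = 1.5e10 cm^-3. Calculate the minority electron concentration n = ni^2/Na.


Step 1: Majority hole concentration p ≈ Na = 6.75e+14 cm^-3
Step 2: n = ni^2 / Na = (1.5e10)^2 / 6.75e+14
Step 3: n = 3.33e+05 cm^-3

3.33e+05


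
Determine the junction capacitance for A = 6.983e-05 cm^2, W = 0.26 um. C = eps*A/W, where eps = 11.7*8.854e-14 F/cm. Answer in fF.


Step 1: eps_Si = 11.7 * 8.854e-14 = 1.035918e-12 F/cm
Step 2: W in cm = 0.26 * 1e-4 = 2.60e-05 cm
Step 3: C = 1.035918e-12 * 6.983e-05 / 2.60e-05 = 2.782237e-12 F
Step 4: C = 2782.24 fF

2782.24


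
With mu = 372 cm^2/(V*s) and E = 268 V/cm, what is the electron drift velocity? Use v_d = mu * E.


Step 1: v_d = mu * E
Step 2: v_d = 372 * 268 = 99696
Step 3: v_d = 9.97e+04 cm/s

9.97e+04


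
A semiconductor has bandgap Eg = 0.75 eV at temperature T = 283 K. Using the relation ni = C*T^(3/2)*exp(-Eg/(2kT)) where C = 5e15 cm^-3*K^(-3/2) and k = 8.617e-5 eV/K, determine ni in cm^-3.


Step 1: Compute kT = 8.617e-5 * 283 = 0.02438611 eV
Step 2: Exponent = -Eg/(2kT) = -0.75/(2*0.02438611) = -15.37761
Step 3: T^(3/2) = 283^1.5 = 4760.80
Step 4: ni = 5e15 * 4760.80 * exp(-15.37761) = 4.99e+12 cm^-3

4.99e+12


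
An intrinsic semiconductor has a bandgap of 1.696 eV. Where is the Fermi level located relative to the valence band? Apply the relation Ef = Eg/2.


Step 1: For an intrinsic semiconductor, the Fermi level sits at midgap.
Step 2: Ef = Eg / 2 = 1.696 / 2 = 0.848 eV

0.848


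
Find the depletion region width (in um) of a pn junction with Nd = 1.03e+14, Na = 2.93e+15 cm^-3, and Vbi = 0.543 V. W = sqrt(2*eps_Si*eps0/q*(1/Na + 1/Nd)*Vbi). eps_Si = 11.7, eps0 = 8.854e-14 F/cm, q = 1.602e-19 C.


Step 1: 1/Na + 1/Nd = 1/2.93e+15 + 1/1.03e+14 = 1.00500e-14
Step 2: 2*eps*eps0/q = 2*11.7*8.854e-14/1.602e-19 = 1.293281e+07
Step 3: W^2 = 1.293281e+07 * 1.00500e-14 * 0.543 = 7.05763e-08
Step 4: W = sqrt(7.05763e-08) = 2.657e-04 cm = 2.657 um

2.657


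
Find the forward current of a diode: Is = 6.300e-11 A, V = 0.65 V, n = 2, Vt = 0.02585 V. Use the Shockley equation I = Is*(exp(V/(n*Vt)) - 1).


Step 1: V/(n*Vt) = 0.65/(2*0.02585) = 12.5725
Step 2: exp(12.5725) = 2.8851e+05
Step 3: I = 6.300e-11 * (2.8851e+05 - 1) = 1.82e-05 A

1.82e-05


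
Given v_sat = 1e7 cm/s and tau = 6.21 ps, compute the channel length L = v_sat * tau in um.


Step 1: tau in seconds = 6.21 ps * 1e-12 = 6.2100e-12 s
Step 2: L = v_sat * tau = 1e7 * 6.2100e-12 = 6.2100e-05 cm
Step 3: L in um = 6.2100e-05 * 1e4 = 0.621 um

0.621


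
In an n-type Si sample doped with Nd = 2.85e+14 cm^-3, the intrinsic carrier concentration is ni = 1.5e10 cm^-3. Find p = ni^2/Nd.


Step 1: Since Nd >> ni, n ≈ Nd = 2.85e+14 cm^-3
Step 2: p = ni^2 / n = (1.5e10)^2 / 2.85e+14
Step 3: p = 2.25e20 / 2.85e+14 = 7.89e+05 cm^-3

7.89e+05


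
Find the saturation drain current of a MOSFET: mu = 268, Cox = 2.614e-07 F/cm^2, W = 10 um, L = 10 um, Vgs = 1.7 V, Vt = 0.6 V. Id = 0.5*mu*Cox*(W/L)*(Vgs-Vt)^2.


Step 1: Overdrive voltage Vov = Vgs - Vt = 1.7 - 0.6 = 1.1 V
Step 2: W/L = 10/10 = 1
Step 3: Id = 0.5 * 268 * 2.614e-07 * 1 * 1.1^2
Step 4: Id = 4.24e-05 A

4.24e-05


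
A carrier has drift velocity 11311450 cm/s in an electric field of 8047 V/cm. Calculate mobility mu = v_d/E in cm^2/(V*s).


Step 1: mu = v_d / E
Step 2: mu = 11311450 / 8047
Step 3: mu = 1405.67 cm^2/(V*s)

1405.67


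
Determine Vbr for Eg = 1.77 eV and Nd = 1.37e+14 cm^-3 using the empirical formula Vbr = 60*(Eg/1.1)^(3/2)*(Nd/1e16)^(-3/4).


Step 1: Eg/1.1 = 1.77/1.1 = 1.609091
Step 2: (Eg/1.1)^1.5 = 1.609091^1.5 = 2.041131
Step 3: (Nd/1e16)^(-0.75) = (0.0137)^(-0.75) = 24.972359
Step 4: Vbr = 60 * 2.041131 * 24.972359 = 3058.3 V

3058.3


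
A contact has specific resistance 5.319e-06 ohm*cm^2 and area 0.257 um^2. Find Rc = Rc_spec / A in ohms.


Step 1: Convert area to cm^2: 0.257 um^2 = 2.5700e-09 cm^2
Step 2: Rc = Rc_spec / A = 5.319e-06 / 2.5700e-09
Step 3: Rc = 2.07e+03 ohms

2.07e+03


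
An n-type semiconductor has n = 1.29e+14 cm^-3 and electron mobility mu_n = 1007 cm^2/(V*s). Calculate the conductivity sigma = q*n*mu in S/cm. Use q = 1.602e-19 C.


Step 1: sigma = q * n * mu
Step 2: sigma = 1.602e-19 * 1.29e+14 * 1007
Step 3: sigma = 2.081e-02 S/cm

2.081e-02


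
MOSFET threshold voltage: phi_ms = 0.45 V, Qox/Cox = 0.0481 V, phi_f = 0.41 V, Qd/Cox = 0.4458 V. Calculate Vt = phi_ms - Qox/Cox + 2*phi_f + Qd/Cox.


Step 1: Vt = phi_ms - Qox/Cox + 2*phi_f + Qd/Cox
Step 2: Vt = 0.45 - 0.0481 + 2*0.41 + 0.4458
Step 3: Vt = 0.45 - 0.0481 + 0.82 + 0.4458
Step 4: Vt = 1.6677 V

1.6677


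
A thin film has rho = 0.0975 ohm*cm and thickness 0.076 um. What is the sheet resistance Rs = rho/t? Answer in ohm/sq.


Step 1: Convert thickness to cm: t = 0.076 um = 7.6000e-06 cm
Step 2: Rs = rho / t = 0.0975 / 7.6000e-06
Step 3: Rs = 12828.9 ohm/sq

12828.9


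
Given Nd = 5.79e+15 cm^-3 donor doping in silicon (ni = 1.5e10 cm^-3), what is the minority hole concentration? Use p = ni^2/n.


Step 1: Since Nd >> ni, n ≈ Nd = 5.79e+15 cm^-3
Step 2: p = ni^2 / n = (1.5e10)^2 / 5.79e+15
Step 3: p = 2.25e20 / 5.79e+15 = 3.89e+04 cm^-3

3.89e+04


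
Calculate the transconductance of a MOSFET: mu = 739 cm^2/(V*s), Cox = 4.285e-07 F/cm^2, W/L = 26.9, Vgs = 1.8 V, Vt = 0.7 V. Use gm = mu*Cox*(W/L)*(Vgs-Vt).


Step 1: Vov = Vgs - Vt = 1.8 - 0.7 = 1.1 V
Step 2: gm = mu * Cox * (W/L) * Vov
Step 3: gm = 739 * 4.285e-07 * 26.9 * 1.1 = 9.37e-03 S

9.37e-03


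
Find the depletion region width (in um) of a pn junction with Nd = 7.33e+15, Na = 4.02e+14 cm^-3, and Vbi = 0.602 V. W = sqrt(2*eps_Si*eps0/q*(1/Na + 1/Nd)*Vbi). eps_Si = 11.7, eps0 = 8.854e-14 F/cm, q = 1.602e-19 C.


Step 1: 1/Na + 1/Nd = 1/4.02e+14 + 1/7.33e+15 = 2.62399e-15
Step 2: 2*eps*eps0/q = 2*11.7*8.854e-14/1.602e-19 = 1.293281e+07
Step 3: W^2 = 1.293281e+07 * 2.62399e-15 * 0.602 = 2.04292e-08
Step 4: W = sqrt(2.04292e-08) = 1.429e-04 cm = 1.429 um

1.429


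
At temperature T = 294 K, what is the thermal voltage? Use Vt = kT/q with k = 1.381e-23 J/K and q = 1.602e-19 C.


Step 1: kT = 1.381e-23 * 294 = 4.06014e-21 J
Step 2: Vt = kT/q = 4.06014e-21 / 1.602e-19
Step 3: Vt = 0.02534 V

0.02534


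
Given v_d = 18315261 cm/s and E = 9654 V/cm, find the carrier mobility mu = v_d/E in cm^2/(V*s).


Step 1: mu = v_d / E
Step 2: mu = 18315261 / 9654
Step 3: mu = 1897.17 cm^2/(V*s)

1897.17


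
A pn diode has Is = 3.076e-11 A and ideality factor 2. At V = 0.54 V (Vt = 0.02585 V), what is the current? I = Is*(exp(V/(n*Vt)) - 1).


Step 1: V/(n*Vt) = 0.54/(2*0.02585) = 10.4449
Step 2: exp(10.4449) = 3.4369e+04
Step 3: I = 3.076e-11 * (3.4369e+04 - 1) = 1.06e-06 A

1.06e-06


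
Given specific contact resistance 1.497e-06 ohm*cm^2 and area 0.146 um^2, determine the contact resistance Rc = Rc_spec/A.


Step 1: Convert area to cm^2: 0.146 um^2 = 1.4600e-09 cm^2
Step 2: Rc = Rc_spec / A = 1.497e-06 / 1.4600e-09
Step 3: Rc = 1.03e+03 ohms

1.03e+03


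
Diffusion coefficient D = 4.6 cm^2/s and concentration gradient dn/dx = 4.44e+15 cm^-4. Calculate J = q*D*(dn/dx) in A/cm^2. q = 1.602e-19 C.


Step 1: J = q * D * (dn/dx)
Step 2: J = 1.602e-19 * 4.6 * 4.44e+15
Step 3: J = 3.27e-03 A/cm^2

3.27e-03


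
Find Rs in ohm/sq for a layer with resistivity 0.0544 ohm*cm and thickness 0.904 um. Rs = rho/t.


Step 1: Convert thickness to cm: t = 0.904 um = 9.0400e-05 cm
Step 2: Rs = rho / t = 0.0544 / 9.0400e-05
Step 3: Rs = 601.8 ohm/sq

601.8


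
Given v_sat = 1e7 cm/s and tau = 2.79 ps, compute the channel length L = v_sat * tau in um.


Step 1: tau in seconds = 2.79 ps * 1e-12 = 2.7900e-12 s
Step 2: L = v_sat * tau = 1e7 * 2.7900e-12 = 2.7900e-05 cm
Step 3: L in um = 2.7900e-05 * 1e4 = 0.279 um

0.279


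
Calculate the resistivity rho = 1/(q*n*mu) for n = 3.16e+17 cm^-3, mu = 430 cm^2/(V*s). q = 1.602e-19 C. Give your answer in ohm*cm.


Step 1: sigma = q * n * mu = 1.602e-19 * 3.16e+17 * 430 = 2.17680e+01 S/cm
Step 2: rho = 1 / sigma = 1 / 2.17680e+01 = 0.04594 ohm*cm

0.04594


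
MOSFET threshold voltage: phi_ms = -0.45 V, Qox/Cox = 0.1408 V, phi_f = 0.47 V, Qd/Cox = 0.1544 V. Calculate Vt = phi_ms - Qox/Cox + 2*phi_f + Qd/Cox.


Step 1: Vt = phi_ms - Qox/Cox + 2*phi_f + Qd/Cox
Step 2: Vt = -0.45 - 0.1408 + 2*0.47 + 0.1544
Step 3: Vt = -0.45 - 0.1408 + 0.94 + 0.1544
Step 4: Vt = 0.5036 V

0.5036


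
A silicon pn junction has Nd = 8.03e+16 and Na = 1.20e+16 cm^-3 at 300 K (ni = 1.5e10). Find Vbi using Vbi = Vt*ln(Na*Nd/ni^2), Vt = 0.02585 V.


Step 1: Compute Na*Nd/ni^2 = 1.20e+16 * 8.03e+16 / (1.5e10)^2 = 4.2827e+12
Step 2: ln(4.2827e+12) = 29.0856
Step 3: Vbi = 0.02585 * 29.0856 = 0.752 V

0.752


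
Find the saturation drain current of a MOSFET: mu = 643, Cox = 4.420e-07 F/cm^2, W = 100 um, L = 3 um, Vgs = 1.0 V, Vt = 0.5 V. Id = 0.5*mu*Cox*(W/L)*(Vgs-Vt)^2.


Step 1: Overdrive voltage Vov = Vgs - Vt = 1.0 - 0.5 = 0.5 V
Step 2: W/L = 100/3 = 33.3333
Step 3: Id = 0.5 * 643 * 4.420e-07 * 33.3333 * 0.5^2
Step 4: Id = 1.18e-03 A

1.18e-03


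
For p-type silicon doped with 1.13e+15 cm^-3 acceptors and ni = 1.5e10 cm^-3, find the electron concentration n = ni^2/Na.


Step 1: Majority hole concentration p ≈ Na = 1.13e+15 cm^-3
Step 2: n = ni^2 / Na = (1.5e10)^2 / 1.13e+15
Step 3: n = 1.99e+05 cm^-3

1.99e+05


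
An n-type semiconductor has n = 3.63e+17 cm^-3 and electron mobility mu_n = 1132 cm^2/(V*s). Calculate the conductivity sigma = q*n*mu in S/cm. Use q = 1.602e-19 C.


Step 1: sigma = q * n * mu
Step 2: sigma = 1.602e-19 * 3.63e+17 * 1132
Step 3: sigma = 6.583e+01 S/cm

6.583e+01


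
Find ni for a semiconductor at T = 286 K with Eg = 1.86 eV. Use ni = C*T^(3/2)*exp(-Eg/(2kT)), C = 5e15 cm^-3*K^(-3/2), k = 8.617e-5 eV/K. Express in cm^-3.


Step 1: Compute kT = 8.617e-5 * 286 = 0.02464462 eV
Step 2: Exponent = -Eg/(2kT) = -1.86/(2*0.02464462) = -37.73643
Step 3: T^(3/2) = 286^1.5 = 4836.70
Step 4: ni = 5e15 * 4836.70 * exp(-37.73643) = 9.88e+02 cm^-3

9.88e+02


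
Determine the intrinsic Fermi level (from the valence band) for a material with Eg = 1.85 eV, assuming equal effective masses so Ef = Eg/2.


Step 1: For an intrinsic semiconductor, the Fermi level sits at midgap.
Step 2: Ef = Eg / 2 = 1.85 / 2 = 0.925 eV

0.925


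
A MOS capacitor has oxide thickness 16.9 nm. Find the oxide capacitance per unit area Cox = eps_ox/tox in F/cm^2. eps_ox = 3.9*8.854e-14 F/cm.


Step 1: eps_ox = 3.9 * 8.854e-14 = 3.45306e-13 F/cm
Step 2: tox in cm = 16.9 nm * 1e-7 = 1.6900e-06 cm
Step 3: Cox = 3.45306e-13 / 1.6900e-06 = 2.04e-07 F/cm^2

2.04e-07


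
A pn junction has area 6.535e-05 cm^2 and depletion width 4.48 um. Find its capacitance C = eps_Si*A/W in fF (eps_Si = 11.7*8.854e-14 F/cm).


Step 1: eps_Si = 11.7 * 8.854e-14 = 1.035918e-12 F/cm
Step 2: W in cm = 4.48 * 1e-4 = 4.48e-04 cm
Step 3: C = 1.035918e-12 * 6.535e-05 / 4.48e-04 = 1.511099e-13 F
Step 4: C = 151.11 fF

151.11


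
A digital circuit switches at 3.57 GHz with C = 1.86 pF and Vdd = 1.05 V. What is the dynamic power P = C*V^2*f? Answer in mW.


Step 1: V^2 = 1.05^2 = 1.1025 V^2
Step 2: P = C*V^2*f = 1.86e-12 F * 1.1025 * 3.57e9 Hz
Step 3: P = 7.3208205e-03 W
Step 4: P = 7.321 mW

7.321


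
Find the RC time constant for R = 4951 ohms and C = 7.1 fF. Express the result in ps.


Step 1: tau = R * C
Step 2: tau = 4951 * 7.1 fF = 4951 * 7.1e-15 F
Step 3: tau = 3.51521e-11 s = 35.1521 ps

35.1521


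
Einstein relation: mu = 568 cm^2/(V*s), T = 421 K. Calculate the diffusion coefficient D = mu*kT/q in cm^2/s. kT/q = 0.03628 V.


Step 1: D = mu * (kT/q)
Step 2: D = 568 * 0.03628
Step 3: D = 20.61 cm^2/s

20.61


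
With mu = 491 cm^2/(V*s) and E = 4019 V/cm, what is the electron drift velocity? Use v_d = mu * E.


Step 1: v_d = mu * E
Step 2: v_d = 491 * 4019 = 1973329
Step 3: v_d = 1.97e+06 cm/s

1.97e+06


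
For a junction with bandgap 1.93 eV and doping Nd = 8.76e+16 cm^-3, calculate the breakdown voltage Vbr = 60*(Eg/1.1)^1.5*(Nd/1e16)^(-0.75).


Step 1: Eg/1.1 = 1.93/1.1 = 1.754545
Step 2: (Eg/1.1)^1.5 = 1.754545^1.5 = 2.324057
Step 3: (Nd/1e16)^(-0.75) = (8.76)^(-0.75) = 0.196391
Step 4: Vbr = 60 * 2.324057 * 0.196391 = 27.4 V

27.4


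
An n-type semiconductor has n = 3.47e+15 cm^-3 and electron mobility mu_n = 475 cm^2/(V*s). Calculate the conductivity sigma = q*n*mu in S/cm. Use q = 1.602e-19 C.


Step 1: sigma = q * n * mu
Step 2: sigma = 1.602e-19 * 3.47e+15 * 475
Step 3: sigma = 2.640e-01 S/cm

2.640e-01


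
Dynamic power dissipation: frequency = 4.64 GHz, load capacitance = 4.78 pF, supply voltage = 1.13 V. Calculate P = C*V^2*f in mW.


Step 1: V^2 = 1.13^2 = 1.2769 V^2
Step 2: P = C*V^2*f = 4.78e-12 F * 1.2769 * 4.64e9 Hz
Step 3: P = 2.832062048e-02 W
Step 4: P = 28.321 mW

28.321


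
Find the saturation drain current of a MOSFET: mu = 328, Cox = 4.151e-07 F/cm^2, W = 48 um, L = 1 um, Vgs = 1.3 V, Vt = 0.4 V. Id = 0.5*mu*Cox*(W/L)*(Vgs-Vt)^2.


Step 1: Overdrive voltage Vov = Vgs - Vt = 1.3 - 0.4 = 0.9 V
Step 2: W/L = 48/1 = 48
Step 3: Id = 0.5 * 328 * 4.151e-07 * 48 * 0.9^2
Step 4: Id = 2.65e-03 A

2.65e-03


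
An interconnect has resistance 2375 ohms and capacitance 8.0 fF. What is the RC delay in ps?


Step 1: tau = R * C
Step 2: tau = 2375 * 8.0 fF = 2375 * 8.0e-15 F
Step 3: tau = 1.9e-11 s = 19.0 ps

19.0


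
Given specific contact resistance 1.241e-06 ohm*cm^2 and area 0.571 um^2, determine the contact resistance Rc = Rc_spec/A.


Step 1: Convert area to cm^2: 0.571 um^2 = 5.7100e-09 cm^2
Step 2: Rc = Rc_spec / A = 1.241e-06 / 5.7100e-09
Step 3: Rc = 2.17e+02 ohms

2.17e+02


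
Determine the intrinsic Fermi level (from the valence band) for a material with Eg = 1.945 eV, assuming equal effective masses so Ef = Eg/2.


Step 1: For an intrinsic semiconductor, the Fermi level sits at midgap.
Step 2: Ef = Eg / 2 = 1.945 / 2 = 0.9725 eV

0.9725


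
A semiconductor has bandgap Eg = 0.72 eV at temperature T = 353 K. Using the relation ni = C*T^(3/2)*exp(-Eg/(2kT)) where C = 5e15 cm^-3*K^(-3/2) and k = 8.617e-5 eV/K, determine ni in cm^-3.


Step 1: Compute kT = 8.617e-5 * 353 = 0.03041801 eV
Step 2: Exponent = -Eg/(2kT) = -0.72/(2*0.03041801) = -11.83509
Step 3: T^(3/2) = 353^1.5 = 6632.27
Step 4: ni = 5e15 * 6632.27 * exp(-11.83509) = 2.40e+14 cm^-3

2.40e+14


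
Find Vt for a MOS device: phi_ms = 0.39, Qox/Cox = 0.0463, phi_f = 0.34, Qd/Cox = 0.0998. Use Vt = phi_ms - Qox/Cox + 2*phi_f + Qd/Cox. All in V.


Step 1: Vt = phi_ms - Qox/Cox + 2*phi_f + Qd/Cox
Step 2: Vt = 0.39 - 0.0463 + 2*0.34 + 0.0998
Step 3: Vt = 0.39 - 0.0463 + 0.68 + 0.0998
Step 4: Vt = 1.1235 V

1.1235


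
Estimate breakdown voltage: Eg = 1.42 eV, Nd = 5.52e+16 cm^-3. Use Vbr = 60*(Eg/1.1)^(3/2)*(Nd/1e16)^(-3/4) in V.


Step 1: Eg/1.1 = 1.42/1.1 = 1.290909
Step 2: (Eg/1.1)^1.5 = 1.290909^1.5 = 1.466707
Step 3: (Nd/1e16)^(-0.75) = (5.52)^(-0.75) = 0.277681
Step 4: Vbr = 60 * 1.466707 * 0.277681 = 24.4 V

24.4


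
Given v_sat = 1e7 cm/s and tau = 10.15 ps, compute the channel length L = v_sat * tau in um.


Step 1: tau in seconds = 10.15 ps * 1e-12 = 1.0150e-11 s
Step 2: L = v_sat * tau = 1e7 * 1.0150e-11 = 1.0150e-04 cm
Step 3: L in um = 1.0150e-04 * 1e4 = 1.015 um

1.015


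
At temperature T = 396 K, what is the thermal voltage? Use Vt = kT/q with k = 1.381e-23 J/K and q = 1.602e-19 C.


Step 1: kT = 1.381e-23 * 396 = 5.46876e-21 J
Step 2: Vt = kT/q = 5.46876e-21 / 1.602e-19
Step 3: Vt = 0.03414 V

0.03414


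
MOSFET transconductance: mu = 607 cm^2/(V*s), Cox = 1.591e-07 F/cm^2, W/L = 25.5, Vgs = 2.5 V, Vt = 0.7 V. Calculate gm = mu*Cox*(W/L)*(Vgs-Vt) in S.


Step 1: Vov = Vgs - Vt = 2.5 - 0.7 = 1.8 V
Step 2: gm = mu * Cox * (W/L) * Vov
Step 3: gm = 607 * 1.591e-07 * 25.5 * 1.8 = 4.43e-03 S

4.43e-03


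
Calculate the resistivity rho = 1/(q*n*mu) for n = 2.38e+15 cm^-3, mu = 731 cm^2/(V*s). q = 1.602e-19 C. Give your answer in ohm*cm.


Step 1: sigma = q * n * mu = 1.602e-19 * 2.38e+15 * 731 = 2.78713e-01 S/cm
Step 2: rho = 1 / sigma = 1 / 2.78713e-01 = 3.588 ohm*cm

3.588


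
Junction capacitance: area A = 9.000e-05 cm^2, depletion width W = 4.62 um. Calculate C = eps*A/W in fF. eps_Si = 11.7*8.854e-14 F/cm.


Step 1: eps_Si = 11.7 * 8.854e-14 = 1.035918e-12 F/cm
Step 2: W in cm = 4.62 * 1e-4 = 4.62e-04 cm
Step 3: C = 1.035918e-12 * 9.000e-05 / 4.62e-04 = 2.018022e-13 F
Step 4: C = 201.8 fF

201.8


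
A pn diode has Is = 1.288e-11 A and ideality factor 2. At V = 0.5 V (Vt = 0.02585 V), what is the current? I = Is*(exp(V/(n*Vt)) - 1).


Step 1: V/(n*Vt) = 0.5/(2*0.02585) = 9.6712
Step 2: exp(9.6712) = 1.5854e+04
Step 3: I = 1.288e-11 * (1.5854e+04 - 1) = 2.04e-07 A

2.04e-07


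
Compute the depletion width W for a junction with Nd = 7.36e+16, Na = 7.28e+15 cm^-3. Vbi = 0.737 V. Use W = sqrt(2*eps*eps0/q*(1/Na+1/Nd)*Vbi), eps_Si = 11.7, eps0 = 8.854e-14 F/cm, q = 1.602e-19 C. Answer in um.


Step 1: 1/Na + 1/Nd = 1/7.28e+15 + 1/7.36e+16 = 1.50950e-16
Step 2: 2*eps*eps0/q = 2*11.7*8.854e-14/1.602e-19 = 1.293281e+07
Step 3: W^2 = 1.293281e+07 * 1.50950e-16 * 0.737 = 1.43878e-09
Step 4: W = sqrt(1.43878e-09) = 3.793e-05 cm = 0.3793 um

0.3793


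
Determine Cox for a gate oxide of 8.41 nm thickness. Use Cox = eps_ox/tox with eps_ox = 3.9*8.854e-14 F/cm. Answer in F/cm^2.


Step 1: eps_ox = 3.9 * 8.854e-14 = 3.45306e-13 F/cm
Step 2: tox in cm = 8.41 nm * 1e-7 = 8.4100e-07 cm
Step 3: Cox = 3.45306e-13 / 8.4100e-07 = 4.11e-07 F/cm^2

4.11e-07


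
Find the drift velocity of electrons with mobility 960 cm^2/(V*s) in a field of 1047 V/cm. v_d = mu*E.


Step 1: v_d = mu * E
Step 2: v_d = 960 * 1047 = 1005120
Step 3: v_d = 1.01e+06 cm/s

1.01e+06


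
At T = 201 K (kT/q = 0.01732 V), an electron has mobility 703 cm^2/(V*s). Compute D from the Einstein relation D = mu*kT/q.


Step 1: D = mu * (kT/q)
Step 2: D = 703 * 0.01732
Step 3: D = 12.18 cm^2/s

12.18


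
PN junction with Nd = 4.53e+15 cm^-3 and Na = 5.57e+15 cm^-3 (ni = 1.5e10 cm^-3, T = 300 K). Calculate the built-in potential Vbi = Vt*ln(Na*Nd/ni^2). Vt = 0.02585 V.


Step 1: Compute Na*Nd/ni^2 = 5.57e+15 * 4.53e+15 / (1.5e10)^2 = 1.1214e+11
Step 2: ln(1.1214e+11) = 25.4430
Step 3: Vbi = 0.02585 * 25.4430 = 0.658 V

0.658


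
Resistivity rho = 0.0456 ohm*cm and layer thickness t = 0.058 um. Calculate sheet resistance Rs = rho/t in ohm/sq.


Step 1: Convert thickness to cm: t = 0.058 um = 5.8000e-06 cm
Step 2: Rs = rho / t = 0.0456 / 5.8000e-06
Step 3: Rs = 7862.1 ohm/sq

7862.1


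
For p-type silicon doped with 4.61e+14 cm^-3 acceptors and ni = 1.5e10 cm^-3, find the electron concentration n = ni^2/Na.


Step 1: Majority hole concentration p ≈ Na = 4.61e+14 cm^-3
Step 2: n = ni^2 / Na = (1.5e10)^2 / 4.61e+14
Step 3: n = 4.88e+05 cm^-3

4.88e+05


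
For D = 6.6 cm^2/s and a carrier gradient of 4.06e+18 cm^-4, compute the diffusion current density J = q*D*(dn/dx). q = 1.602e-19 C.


Step 1: J = q * D * (dn/dx)
Step 2: J = 1.602e-19 * 6.6 * 4.06e+18
Step 3: J = 4.29e+00 A/cm^2

4.29e+00


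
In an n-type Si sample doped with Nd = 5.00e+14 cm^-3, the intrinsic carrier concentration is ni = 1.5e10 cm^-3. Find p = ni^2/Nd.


Step 1: Since Nd >> ni, n ≈ Nd = 5.00e+14 cm^-3
Step 2: p = ni^2 / n = (1.5e10)^2 / 5.00e+14
Step 3: p = 2.25e20 / 5.00e+14 = 4.50e+05 cm^-3

4.50e+05


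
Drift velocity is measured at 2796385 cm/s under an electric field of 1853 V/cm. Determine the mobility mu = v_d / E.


Step 1: mu = v_d / E
Step 2: mu = 2796385 / 1853
Step 3: mu = 1509.11 cm^2/(V*s)

1509.11


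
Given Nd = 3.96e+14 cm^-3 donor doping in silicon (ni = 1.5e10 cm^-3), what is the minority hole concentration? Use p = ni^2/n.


Step 1: Since Nd >> ni, n ≈ Nd = 3.96e+14 cm^-3
Step 2: p = ni^2 / n = (1.5e10)^2 / 3.96e+14
Step 3: p = 2.25e20 / 3.96e+14 = 5.68e+05 cm^-3

5.68e+05


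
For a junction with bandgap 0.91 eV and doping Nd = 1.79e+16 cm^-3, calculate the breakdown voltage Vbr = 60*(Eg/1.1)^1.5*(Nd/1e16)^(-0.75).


Step 1: Eg/1.1 = 0.91/1.1 = 0.827273
Step 2: (Eg/1.1)^1.5 = 0.827273^1.5 = 0.752442
Step 3: (Nd/1e16)^(-0.75) = (1.79)^(-0.75) = 0.646190
Step 4: Vbr = 60 * 0.752442 * 0.646190 = 29.2 V

29.2


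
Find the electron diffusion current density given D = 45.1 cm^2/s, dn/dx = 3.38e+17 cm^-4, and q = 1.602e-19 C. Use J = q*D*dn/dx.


Step 1: J = q * D * (dn/dx)
Step 2: J = 1.602e-19 * 45.1 * 3.38e+17
Step 3: J = 2.44e+00 A/cm^2

2.44e+00


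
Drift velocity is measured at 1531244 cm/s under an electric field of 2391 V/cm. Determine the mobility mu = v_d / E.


Step 1: mu = v_d / E
Step 2: mu = 1531244 / 2391
Step 3: mu = 640.42 cm^2/(V*s)

640.42


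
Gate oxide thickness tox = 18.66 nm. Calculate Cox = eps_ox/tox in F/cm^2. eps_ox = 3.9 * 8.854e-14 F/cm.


Step 1: eps_ox = 3.9 * 8.854e-14 = 3.45306e-13 F/cm
Step 2: tox in cm = 18.66 nm * 1e-7 = 1.8660e-06 cm
Step 3: Cox = 3.45306e-13 / 1.8660e-06 = 1.85e-07 F/cm^2

1.85e-07


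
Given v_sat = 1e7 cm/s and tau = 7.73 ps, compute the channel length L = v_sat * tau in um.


Step 1: tau in seconds = 7.73 ps * 1e-12 = 7.7300e-12 s
Step 2: L = v_sat * tau = 1e7 * 7.7300e-12 = 7.7300e-05 cm
Step 3: L in um = 7.7300e-05 * 1e4 = 0.773 um

0.773


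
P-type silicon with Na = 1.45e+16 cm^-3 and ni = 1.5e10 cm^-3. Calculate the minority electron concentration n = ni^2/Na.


Step 1: Majority hole concentration p ≈ Na = 1.45e+16 cm^-3
Step 2: n = ni^2 / Na = (1.5e10)^2 / 1.45e+16
Step 3: n = 1.55e+04 cm^-3

1.55e+04


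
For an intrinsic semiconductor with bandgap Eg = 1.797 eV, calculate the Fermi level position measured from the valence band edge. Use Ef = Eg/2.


Step 1: For an intrinsic semiconductor, the Fermi level sits at midgap.
Step 2: Ef = Eg / 2 = 1.797 / 2 = 0.8985 eV

0.8985


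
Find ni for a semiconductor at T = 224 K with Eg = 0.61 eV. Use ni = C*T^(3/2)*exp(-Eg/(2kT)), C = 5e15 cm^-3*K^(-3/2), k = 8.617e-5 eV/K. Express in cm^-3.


Step 1: Compute kT = 8.617e-5 * 224 = 0.01930208 eV
Step 2: Exponent = -Eg/(2kT) = -0.61/(2*0.01930208) = -15.80141
Step 3: T^(3/2) = 224^1.5 = 3352.53
Step 4: ni = 5e15 * 3352.53 * exp(-15.80141) = 2.30e+12 cm^-3

2.30e+12


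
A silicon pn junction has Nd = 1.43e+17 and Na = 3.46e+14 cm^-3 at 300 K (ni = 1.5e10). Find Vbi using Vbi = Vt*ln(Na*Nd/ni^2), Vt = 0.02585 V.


Step 1: Compute Na*Nd/ni^2 = 3.46e+14 * 1.43e+17 / (1.5e10)^2 = 2.1990e+11
Step 2: ln(2.1990e+11) = 26.1164
Step 3: Vbi = 0.02585 * 26.1164 = 0.675 V

0.675


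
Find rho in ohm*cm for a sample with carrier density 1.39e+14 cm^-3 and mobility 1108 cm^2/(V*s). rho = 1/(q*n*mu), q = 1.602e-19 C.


Step 1: sigma = q * n * mu = 1.602e-19 * 1.39e+14 * 1108 = 2.46727e-02 S/cm
Step 2: rho = 1 / sigma = 1 / 2.46727e-02 = 40.53 ohm*cm

40.53


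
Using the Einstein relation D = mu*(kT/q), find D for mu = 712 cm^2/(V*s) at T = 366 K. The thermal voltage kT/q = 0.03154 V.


Step 1: D = mu * (kT/q)
Step 2: D = 712 * 0.03154
Step 3: D = 22.46 cm^2/s

22.46


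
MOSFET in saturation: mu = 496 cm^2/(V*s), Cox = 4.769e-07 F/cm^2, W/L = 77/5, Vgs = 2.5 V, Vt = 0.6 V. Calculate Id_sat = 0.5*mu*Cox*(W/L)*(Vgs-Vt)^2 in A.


Step 1: Overdrive voltage Vov = Vgs - Vt = 2.5 - 0.6 = 1.9 V
Step 2: W/L = 77/5 = 15.4
Step 3: Id = 0.5 * 496 * 4.769e-07 * 15.4 * 1.9^2
Step 4: Id = 6.58e-03 A

6.58e-03


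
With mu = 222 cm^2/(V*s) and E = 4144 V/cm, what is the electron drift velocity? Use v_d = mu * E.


Step 1: v_d = mu * E
Step 2: v_d = 222 * 4144 = 919968
Step 3: v_d = 9.20e+05 cm/s

9.20e+05


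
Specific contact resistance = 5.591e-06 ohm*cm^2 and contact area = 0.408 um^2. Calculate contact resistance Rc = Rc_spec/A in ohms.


Step 1: Convert area to cm^2: 0.408 um^2 = 4.0800e-09 cm^2
Step 2: Rc = Rc_spec / A = 5.591e-06 / 4.0800e-09
Step 3: Rc = 1.37e+03 ohms

1.37e+03


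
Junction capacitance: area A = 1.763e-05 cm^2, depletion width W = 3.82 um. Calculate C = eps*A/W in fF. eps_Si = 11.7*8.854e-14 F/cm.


Step 1: eps_Si = 11.7 * 8.854e-14 = 1.035918e-12 F/cm
Step 2: W in cm = 3.82 * 1e-4 = 3.82e-04 cm
Step 3: C = 1.035918e-12 * 1.763e-05 / 3.82e-04 = 4.780951e-14 F
Step 4: C = 47.81 fF

47.81


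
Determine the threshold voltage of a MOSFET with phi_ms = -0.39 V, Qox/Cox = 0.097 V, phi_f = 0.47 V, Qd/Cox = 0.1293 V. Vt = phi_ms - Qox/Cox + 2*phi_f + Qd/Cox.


Step 1: Vt = phi_ms - Qox/Cox + 2*phi_f + Qd/Cox
Step 2: Vt = -0.39 - 0.097 + 2*0.47 + 0.1293
Step 3: Vt = -0.39 - 0.097 + 0.94 + 0.1293
Step 4: Vt = 0.5823 V

0.5823


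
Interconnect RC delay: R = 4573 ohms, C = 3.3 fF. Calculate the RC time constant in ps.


Step 1: tau = R * C
Step 2: tau = 4573 * 3.3 fF = 4573 * 3.3e-15 F
Step 3: tau = 1.50909e-11 s = 15.0909 ps

15.0909


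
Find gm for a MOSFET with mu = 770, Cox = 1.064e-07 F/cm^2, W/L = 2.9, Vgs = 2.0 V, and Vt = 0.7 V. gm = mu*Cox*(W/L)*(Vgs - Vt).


Step 1: Vov = Vgs - Vt = 2.0 - 0.7 = 1.3 V
Step 2: gm = mu * Cox * (W/L) * Vov
Step 3: gm = 770 * 1.064e-07 * 2.9 * 1.3 = 3.09e-04 S

3.09e-04


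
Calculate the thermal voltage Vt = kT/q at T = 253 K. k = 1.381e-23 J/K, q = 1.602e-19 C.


Step 1: kT = 1.381e-23 * 253 = 3.49393e-21 J
Step 2: Vt = kT/q = 3.49393e-21 / 1.602e-19
Step 3: Vt = 0.02181 V

0.02181


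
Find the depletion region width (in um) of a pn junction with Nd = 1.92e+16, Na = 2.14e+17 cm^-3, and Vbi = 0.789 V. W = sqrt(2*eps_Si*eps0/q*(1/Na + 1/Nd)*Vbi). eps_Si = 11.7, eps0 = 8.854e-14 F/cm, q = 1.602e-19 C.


Step 1: 1/Na + 1/Nd = 1/2.14e+17 + 1/1.92e+16 = 5.67562e-17
Step 2: 2*eps*eps0/q = 2*11.7*8.854e-14/1.602e-19 = 1.293281e+07
Step 3: W^2 = 1.293281e+07 * 5.67562e-17 * 0.789 = 5.79140e-10
Step 4: W = sqrt(5.79140e-10) = 2.407e-05 cm = 0.2407 um

0.2407


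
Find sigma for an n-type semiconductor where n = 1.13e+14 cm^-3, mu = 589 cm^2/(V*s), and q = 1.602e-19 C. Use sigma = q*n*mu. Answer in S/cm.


Step 1: sigma = q * n * mu
Step 2: sigma = 1.602e-19 * 1.13e+14 * 589
Step 3: sigma = 1.066e-02 S/cm

1.066e-02


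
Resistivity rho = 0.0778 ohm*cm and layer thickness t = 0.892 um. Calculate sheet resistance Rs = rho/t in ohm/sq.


Step 1: Convert thickness to cm: t = 0.892 um = 8.9200e-05 cm
Step 2: Rs = rho / t = 0.0778 / 8.9200e-05
Step 3: Rs = 872.2 ohm/sq

872.2


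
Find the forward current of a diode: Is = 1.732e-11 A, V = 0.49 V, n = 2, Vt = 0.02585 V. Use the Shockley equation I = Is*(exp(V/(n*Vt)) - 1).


Step 1: V/(n*Vt) = 0.49/(2*0.02585) = 9.4778
Step 2: exp(9.4778) = 1.3066e+04
Step 3: I = 1.732e-11 * (1.3066e+04 - 1) = 2.26e-07 A

2.26e-07


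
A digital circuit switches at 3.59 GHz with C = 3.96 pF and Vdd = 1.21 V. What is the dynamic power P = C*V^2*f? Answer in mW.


Step 1: V^2 = 1.21^2 = 1.4641 V^2
Step 2: P = C*V^2*f = 3.96e-12 F * 1.4641 * 3.59e9 Hz
Step 3: P = 2.081423124e-02 W
Step 4: P = 20.814 mW

20.814


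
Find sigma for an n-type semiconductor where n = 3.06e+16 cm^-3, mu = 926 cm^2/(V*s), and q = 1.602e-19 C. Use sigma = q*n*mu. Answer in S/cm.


Step 1: sigma = q * n * mu
Step 2: sigma = 1.602e-19 * 3.06e+16 * 926
Step 3: sigma = 4.539e+00 S/cm

4.539e+00


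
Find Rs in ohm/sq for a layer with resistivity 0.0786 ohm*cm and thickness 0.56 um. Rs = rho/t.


Step 1: Convert thickness to cm: t = 0.56 um = 5.6000e-05 cm
Step 2: Rs = rho / t = 0.0786 / 5.6000e-05
Step 3: Rs = 1403.6 ohm/sq

1403.6


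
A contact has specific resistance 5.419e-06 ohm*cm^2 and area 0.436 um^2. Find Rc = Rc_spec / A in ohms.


Step 1: Convert area to cm^2: 0.436 um^2 = 4.3600e-09 cm^2
Step 2: Rc = Rc_spec / A = 5.419e-06 / 4.3600e-09
Step 3: Rc = 1.24e+03 ohms

1.24e+03


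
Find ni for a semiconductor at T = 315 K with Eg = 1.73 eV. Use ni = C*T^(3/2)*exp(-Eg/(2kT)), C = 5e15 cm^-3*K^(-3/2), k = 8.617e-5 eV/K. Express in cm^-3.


Step 1: Compute kT = 8.617e-5 * 315 = 0.02714355 eV
Step 2: Exponent = -Eg/(2kT) = -1.73/(2*0.02714355) = -31.86761
Step 3: T^(3/2) = 315^1.5 = 5590.70
Step 4: ni = 5e15 * 5590.70 * exp(-31.86761) = 4.04e+05 cm^-3

4.04e+05


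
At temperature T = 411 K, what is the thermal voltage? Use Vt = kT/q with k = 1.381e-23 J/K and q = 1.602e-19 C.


Step 1: kT = 1.381e-23 * 411 = 5.67591e-21 J
Step 2: Vt = kT/q = 5.67591e-21 / 1.602e-19
Step 3: Vt = 0.03543 V

0.03543


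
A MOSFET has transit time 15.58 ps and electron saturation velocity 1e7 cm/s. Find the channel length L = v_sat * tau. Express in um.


Step 1: tau in seconds = 15.58 ps * 1e-12 = 1.5580e-11 s
Step 2: L = v_sat * tau = 1e7 * 1.5580e-11 = 1.5580e-04 cm
Step 3: L in um = 1.5580e-04 * 1e4 = 1.558 um

1.558


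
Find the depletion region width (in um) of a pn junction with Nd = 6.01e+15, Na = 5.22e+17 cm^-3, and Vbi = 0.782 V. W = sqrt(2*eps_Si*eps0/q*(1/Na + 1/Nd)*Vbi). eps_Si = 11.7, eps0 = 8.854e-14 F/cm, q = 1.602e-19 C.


Step 1: 1/Na + 1/Nd = 1/5.22e+17 + 1/6.01e+15 = 1.68305e-16
Step 2: 2*eps*eps0/q = 2*11.7*8.854e-14/1.602e-19 = 1.293281e+07
Step 3: W^2 = 1.293281e+07 * 1.68305e-16 * 0.782 = 1.70215e-09
Step 4: W = sqrt(1.70215e-09) = 4.126e-05 cm = 0.4126 um

0.4126


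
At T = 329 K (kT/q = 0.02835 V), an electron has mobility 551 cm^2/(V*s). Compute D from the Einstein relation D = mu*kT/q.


Step 1: D = mu * (kT/q)
Step 2: D = 551 * 0.02835
Step 3: D = 15.62 cm^2/s

15.62


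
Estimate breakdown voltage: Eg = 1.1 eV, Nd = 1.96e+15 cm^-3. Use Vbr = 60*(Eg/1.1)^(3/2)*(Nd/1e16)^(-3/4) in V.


Step 1: Eg/1.1 = 1.1/1.1 = 1.000000
Step 2: (Eg/1.1)^1.5 = 1.000000^1.5 = 1.000000
Step 3: (Nd/1e16)^(-0.75) = (0.196)^(-0.75) = 3.394751
Step 4: Vbr = 60 * 1.000000 * 3.394751 = 203.7 V

203.7


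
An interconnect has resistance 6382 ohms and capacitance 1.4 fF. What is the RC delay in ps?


Step 1: tau = R * C
Step 2: tau = 6382 * 1.4 fF = 6382 * 1.4e-15 F
Step 3: tau = 8.9348e-12 s = 8.9348 ps

8.9348


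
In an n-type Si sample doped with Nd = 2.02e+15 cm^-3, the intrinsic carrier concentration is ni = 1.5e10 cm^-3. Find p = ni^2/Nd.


Step 1: Since Nd >> ni, n ≈ Nd = 2.02e+15 cm^-3
Step 2: p = ni^2 / n = (1.5e10)^2 / 2.02e+15
Step 3: p = 2.25e20 / 2.02e+15 = 1.11e+05 cm^-3

1.11e+05


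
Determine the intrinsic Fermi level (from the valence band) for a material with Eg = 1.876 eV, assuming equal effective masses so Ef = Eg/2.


Step 1: For an intrinsic semiconductor, the Fermi level sits at midgap.
Step 2: Ef = Eg / 2 = 1.876 / 2 = 0.938 eV

0.938
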